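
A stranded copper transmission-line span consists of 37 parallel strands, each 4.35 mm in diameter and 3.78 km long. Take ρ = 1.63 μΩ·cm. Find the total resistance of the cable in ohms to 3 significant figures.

ρ = 1.63 μΩ·cm = 1.63×10^-8 Ω·m
A_strand = π(2.1750e-03 m)² = 1.486e-05 m²
R_strand = ρL/A = (1.63×10^-8)(3780)/(1.486e-05) = 4.146 Ω
R_total = R_strand/N = 4.146/37 = 0.112 Ω

0.112 Ω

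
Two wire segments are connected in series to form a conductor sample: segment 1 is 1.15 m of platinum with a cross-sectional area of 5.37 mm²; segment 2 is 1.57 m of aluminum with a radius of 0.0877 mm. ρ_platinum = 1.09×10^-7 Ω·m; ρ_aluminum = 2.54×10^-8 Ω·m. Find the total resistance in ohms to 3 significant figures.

1.67 Ω

Segment 1: A = 5.37 mm² = 5.370e-06 m²
R₁ = ρL/A = (1.09×10^-7)(1.15)/(5.370e-06) = 0.02334 Ω
Segment 2: A = πr² = π(8.7700e-05 m)² = 2.416e-08 m²
R₂ = (2.54×10^-8)(1.57)/(2.416e-08) = 1.65 Ω
R = R₁ + R₂ = 1.67 Ω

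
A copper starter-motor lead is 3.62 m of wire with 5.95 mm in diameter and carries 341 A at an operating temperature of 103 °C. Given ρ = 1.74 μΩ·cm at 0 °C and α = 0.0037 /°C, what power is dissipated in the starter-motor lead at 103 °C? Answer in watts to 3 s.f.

364 W

ρ = 1.74 μΩ·cm = 1.74×10^-8 Ω·m
A = π(d/2)² = π(2.9750e-03 m)² = 2.781e-05 m²
R₍0₎ = ρL/A = (1.74×10^-8)(3.62)/(2.781e-05) = 0.002265 Ω
R₍103₎ = R₍0₎(1 + αΔT) = 0.002265 × (1 + 0.0037×103) = 0.003129 Ω
P = I²R = (341)² × 0.003129 = 364 W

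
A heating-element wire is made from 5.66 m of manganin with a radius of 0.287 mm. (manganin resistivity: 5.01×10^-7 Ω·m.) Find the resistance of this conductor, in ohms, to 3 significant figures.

11.0 Ω

A = πr² = π(2.8700e-04 m)² = 2.588e-07 m²
R = ρL/A = (5.01×10^-7)(5.66 m)/(2.588e-07 m²) = 11.0 Ω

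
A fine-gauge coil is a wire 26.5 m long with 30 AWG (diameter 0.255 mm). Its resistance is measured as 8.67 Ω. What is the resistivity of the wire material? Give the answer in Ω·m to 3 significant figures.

A = π(0.255/2 mm)² = π(1.2750e-04 m)² = 5.107e-08 m²
ρ = RA/L = (8.67)(5.107e-08)/(26.5) = 1.67×10^-8 Ω·m

1.67×10^-8 Ω·m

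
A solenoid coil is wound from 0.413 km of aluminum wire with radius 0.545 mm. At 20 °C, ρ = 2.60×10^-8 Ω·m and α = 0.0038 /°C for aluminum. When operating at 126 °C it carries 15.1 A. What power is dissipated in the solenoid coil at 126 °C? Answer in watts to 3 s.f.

3680 W

A = πr² = π(5.4500e-04 m)² = 9.331e-07 m²
R₍20₎ = ρL/A = (2.60×10^-8)(413)/(9.331e-07) = 11.51 Ω
R₍126₎ = R₍20₎(1 + αΔT) = 11.51 × (1 + 0.0038×106) = 16.14 Ω
P = I²R = (15.1)² × 16.14 = 3680 W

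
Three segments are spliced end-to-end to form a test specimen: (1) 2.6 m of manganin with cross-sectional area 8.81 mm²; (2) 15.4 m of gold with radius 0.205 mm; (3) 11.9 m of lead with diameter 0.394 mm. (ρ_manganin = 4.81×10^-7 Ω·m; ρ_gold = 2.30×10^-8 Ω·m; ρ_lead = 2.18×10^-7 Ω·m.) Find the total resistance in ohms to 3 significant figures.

Seg 1: A = 8.81 mm² = 8.810e-06 m²
R_1 = (4.81×10^-7)(2.6)/(8.810e-06) = 0.142 Ω
Seg 2: A = πr² = π(2.0500e-04 m)² = 1.320e-07 m²
R_2 = (2.30×10^-8)(15.4)/(1.320e-07) = 2.683 Ω
Seg 3: A = π(d/2)² = π(1.9700e-04 m)² = 1.219e-07 m²
R_3 = (2.18×10^-7)(11.9)/(1.219e-07) = 21.28 Ω
R_total = R_1 + R_2 + R_3 = 24.1 Ω

24.1 Ω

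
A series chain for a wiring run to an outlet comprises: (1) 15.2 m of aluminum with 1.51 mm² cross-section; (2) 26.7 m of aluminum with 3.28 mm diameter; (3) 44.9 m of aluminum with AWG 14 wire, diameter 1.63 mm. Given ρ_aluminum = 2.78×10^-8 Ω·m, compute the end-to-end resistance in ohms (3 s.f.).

Seg 1: A = 1.51 mm² = 1.510e-06 m²
R_1 = (2.78×10^-8)(15.2)/(1.510e-06) = 0.2798 Ω
Seg 2: A = π(d/2)² = π(1.6400e-03 m)² = 8.450e-06 m²
R_2 = (2.78×10^-8)(26.7)/(8.450e-06) = 0.08785 Ω
Seg 3: A = π(1.63/2 mm)² = π(8.1500e-04 m)² = 2.087e-06 m²
R_3 = (2.78×10^-8)(44.9)/(2.087e-06) = 0.5982 Ω
R_total = R_1 + R_2 + R_3 = 0.966 Ω

0.966 Ω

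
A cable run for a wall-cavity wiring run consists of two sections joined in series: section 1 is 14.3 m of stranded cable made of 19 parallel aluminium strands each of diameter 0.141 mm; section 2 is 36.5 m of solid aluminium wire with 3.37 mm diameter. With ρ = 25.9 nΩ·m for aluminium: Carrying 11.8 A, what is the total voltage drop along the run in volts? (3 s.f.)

ρ = 25.9 nΩ·m = 2.59×10^-8 Ω·m
Section 1: A_strand = π(7.0500e-05)² = 1.561e-08 m²; R₁ = ρL/(N·A_s) = (2.59×10^-8)(14.3)/(19×1.561e-08) = 1.248 Ω
Section 2: A = π(d/2)² = π(1.6850e-03 m)² = 8.920e-06 m²
R₂ = (2.59×10^-8)(36.5)/(8.920e-06) = 0.106 Ω
R = R₁ + R₂ = 1.354 Ω
V = IR = 11.8 × 1.354 = 16.0 V

16.0 V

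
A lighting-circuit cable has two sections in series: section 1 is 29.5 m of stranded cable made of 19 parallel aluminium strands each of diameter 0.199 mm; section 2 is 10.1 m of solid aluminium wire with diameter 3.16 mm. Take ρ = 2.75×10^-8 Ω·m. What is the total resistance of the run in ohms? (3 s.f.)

Section 1: A_strand = π(9.9500e-05)² = 3.110e-08 m²; R₁ = ρL/(N·A_s) = (2.75×10^-8)(29.5)/(19×3.110e-08) = 1.373 Ω
Section 2: A = π(d/2)² = π(1.5800e-03 m)² = 7.843e-06 m²
R₂ = (2.75×10^-8)(10.1)/(7.843e-06) = 0.03542 Ω
R = R₁ + R₂ = 1.41 Ω

1.41 Ω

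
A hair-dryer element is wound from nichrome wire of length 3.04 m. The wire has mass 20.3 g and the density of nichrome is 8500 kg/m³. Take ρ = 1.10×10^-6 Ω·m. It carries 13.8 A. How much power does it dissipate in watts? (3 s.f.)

A = m/(density·L) = 0.0203/(8500×3.04) = 7.8560e-07 m²
R = ρL/A = (1.10×10^-6)(3.04)/(7.8560e-07) = 4.257 Ω
P = I²R = (13.8)² × 4.257 = 811 W

811 W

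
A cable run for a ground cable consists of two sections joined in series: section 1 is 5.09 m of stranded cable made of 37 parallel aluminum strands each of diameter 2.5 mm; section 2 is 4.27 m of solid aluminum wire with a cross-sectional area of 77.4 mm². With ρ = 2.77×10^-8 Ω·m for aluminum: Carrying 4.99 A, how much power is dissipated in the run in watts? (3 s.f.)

Section 1: A_strand = π(1.2500e-03)² = 4.909e-06 m²; R₁ = ρL/(N·A_s) = (2.77×10^-8)(5.09)/(37×4.909e-06) = 7.763×10^-4 Ω
Section 2: A = 77.4 mm² = 7.740e-05 m²
R₂ = (2.77×10^-8)(4.27)/(7.740e-05) = 0.001528 Ω
R = R₁ + R₂ = 0.002304 Ω
P = I²R = (4.99)² × 0.002304 = 0.0574 W

0.0574 W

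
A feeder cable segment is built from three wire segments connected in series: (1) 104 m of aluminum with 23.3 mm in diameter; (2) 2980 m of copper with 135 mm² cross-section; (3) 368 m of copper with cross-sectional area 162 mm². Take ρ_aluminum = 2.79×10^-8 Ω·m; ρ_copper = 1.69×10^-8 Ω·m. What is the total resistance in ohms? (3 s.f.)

0.418 Ω

Seg 1: A = π(d/2)² = π(1.1650e-02 m)² = 4.264e-04 m²
R_1 = (2.79×10^-8)(104)/(4.264e-04) = 0.006805 Ω
Seg 2: A = 135 mm² = 1.350e-04 m²
R_2 = (1.69×10^-8)(2980)/(1.350e-04) = 0.3731 Ω
Seg 3: A = 162 mm² = 1.620e-04 m²
R_3 = (1.69×10^-8)(368)/(1.620e-04) = 0.03839 Ω
R_total = R_1 + R_2 + R_3 = 0.418 Ω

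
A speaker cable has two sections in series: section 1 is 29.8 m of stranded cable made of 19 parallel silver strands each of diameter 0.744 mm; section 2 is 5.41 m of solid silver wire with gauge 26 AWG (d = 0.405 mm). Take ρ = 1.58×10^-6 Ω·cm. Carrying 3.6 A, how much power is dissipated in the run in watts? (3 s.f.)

ρ = 1.58×10^-6 Ω·cm = 1.58×10^-8 Ω·m
Section 1: A_strand = π(3.7200e-04)² = 4.347e-07 m²; R₁ = ρL/(N·A_s) = (1.58×10^-8)(29.8)/(19×4.347e-07) = 0.057 Ω
Section 2: A = π(0.405/2 mm)² = π(2.0250e-04 m)² = 1.288e-07 m²
R₂ = (1.58×10^-8)(5.41)/(1.288e-07) = 0.6635 Ω
R = R₁ + R₂ = 0.7205 Ω
P = I²R = (3.6)² × 0.7205 = 9.34 W

9.34 W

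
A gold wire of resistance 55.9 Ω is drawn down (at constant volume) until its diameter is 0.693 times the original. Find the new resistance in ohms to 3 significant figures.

Volume constant ⇒ L' = L/r² with r = 0.693. R' = ρL'/A' = ρ(L/r²)/(πr²d₀²/4) = R/r⁴.
R' = 4.336 × 55.9 = 242 Ω

242 Ω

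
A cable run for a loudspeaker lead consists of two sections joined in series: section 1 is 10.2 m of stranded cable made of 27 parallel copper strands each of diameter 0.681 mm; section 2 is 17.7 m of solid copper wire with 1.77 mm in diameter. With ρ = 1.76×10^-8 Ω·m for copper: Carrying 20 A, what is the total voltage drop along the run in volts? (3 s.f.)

2.90 V

Section 1: A_strand = π(3.4050e-04)² = 3.642e-07 m²; R₁ = ρL/(N·A_s) = (1.76×10^-8)(10.2)/(27×3.642e-07) = 0.01825 Ω
Section 2: A = π(d/2)² = π(8.8500e-04 m)² = 2.461e-06 m²
R₂ = (1.76×10^-8)(17.7)/(2.461e-06) = 0.1266 Ω
R = R₁ + R₂ = 0.1449 Ω
V = IR = 20 × 0.1449 = 2.90 V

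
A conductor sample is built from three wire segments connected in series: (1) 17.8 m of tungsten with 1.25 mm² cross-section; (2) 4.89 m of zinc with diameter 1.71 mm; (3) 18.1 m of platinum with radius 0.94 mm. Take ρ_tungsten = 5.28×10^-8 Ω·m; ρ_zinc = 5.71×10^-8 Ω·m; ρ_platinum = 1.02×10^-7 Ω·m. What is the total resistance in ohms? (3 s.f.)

Seg 1: A = 1.25 mm² = 1.250e-06 m²
R_1 = (5.28×10^-8)(17.8)/(1.250e-06) = 0.7519 Ω
Seg 2: A = π(d/2)² = π(8.5500e-04 m)² = 2.297e-06 m²
R_2 = (5.71×10^-8)(4.89)/(2.297e-06) = 0.1216 Ω
Seg 3: A = πr² = π(9.4000e-04 m)² = 2.776e-06 m²
R_3 = (1.02×10^-7)(18.1)/(2.776e-06) = 0.6651 Ω
R_total = R_1 + R_2 + R_3 = 1.54 Ω

1.54 Ω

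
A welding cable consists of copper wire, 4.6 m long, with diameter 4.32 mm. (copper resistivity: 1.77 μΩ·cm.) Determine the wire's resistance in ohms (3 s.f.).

ρ = 1.77 μΩ·cm = 1.77×10^-8 Ω·m
A = π(d/2)² = π(2.1600e-03 m)² = 1.466e-05 m²
R = ρL/A = (1.77×10^-8)(4.6 m)/(1.466e-05 m²) = 0.00555 Ω

0.00555 Ω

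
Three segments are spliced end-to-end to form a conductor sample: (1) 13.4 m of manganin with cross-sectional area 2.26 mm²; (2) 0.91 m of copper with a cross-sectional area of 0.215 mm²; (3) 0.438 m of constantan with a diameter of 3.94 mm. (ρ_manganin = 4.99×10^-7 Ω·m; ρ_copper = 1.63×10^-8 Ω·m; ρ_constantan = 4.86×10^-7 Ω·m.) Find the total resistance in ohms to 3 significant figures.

3.05 Ω

Seg 1: A = 2.26 mm² = 2.260e-06 m²
R_1 = (4.99×10^-7)(13.4)/(2.260e-06) = 2.959 Ω
Seg 2: A = 0.215 mm² = 2.150e-07 m²
R_2 = (1.63×10^-8)(0.91)/(2.150e-07) = 0.06899 Ω
Seg 3: A = π(d/2)² = π(1.9700e-03 m)² = 1.219e-05 m²
R_3 = (4.86×10^-7)(0.438)/(1.219e-05) = 0.01746 Ω
R_total = R_1 + R_2 + R_3 = 3.05 Ω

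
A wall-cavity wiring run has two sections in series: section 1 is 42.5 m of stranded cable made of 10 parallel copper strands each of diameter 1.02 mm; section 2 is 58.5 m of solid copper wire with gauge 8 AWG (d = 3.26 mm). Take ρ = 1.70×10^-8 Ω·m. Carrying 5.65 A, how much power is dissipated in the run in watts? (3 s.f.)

6.63 W

Section 1: A_strand = π(5.1000e-04)² = 8.171e-07 m²; R₁ = ρL/(N·A_s) = (1.70×10^-8)(42.5)/(10×8.171e-07) = 0.08842 Ω
Section 2: A = π(3.26/2 mm)² = π(1.6300e-03 m)² = 8.347e-06 m²
R₂ = (1.70×10^-8)(58.5)/(8.347e-06) = 0.1191 Ω
R = R₁ + R₂ = 0.2076 Ω
P = I²R = (5.65)² × 0.2076 = 6.63 W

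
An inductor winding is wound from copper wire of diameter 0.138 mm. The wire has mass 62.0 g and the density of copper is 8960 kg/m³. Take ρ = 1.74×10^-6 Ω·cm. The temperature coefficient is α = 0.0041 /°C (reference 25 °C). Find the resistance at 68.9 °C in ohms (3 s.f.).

635 Ω

ρ = 1.74×10^-6 Ω·cm = 1.74×10^-8 Ω·m
A = π(d/2)² = π(6.9000e-05 m)² = 1.4957e-08 m²
L = m/(density·A) = 0.062/(8960×1.4957e-08) = 462.6 m
R = ρL/A = (1.74×10^-8)(462.6)/(1.4957e-08) = 538.2 Ω
R(68.9 °C) = 538.2 × (1 + 0.0041×43.9) = 635 Ω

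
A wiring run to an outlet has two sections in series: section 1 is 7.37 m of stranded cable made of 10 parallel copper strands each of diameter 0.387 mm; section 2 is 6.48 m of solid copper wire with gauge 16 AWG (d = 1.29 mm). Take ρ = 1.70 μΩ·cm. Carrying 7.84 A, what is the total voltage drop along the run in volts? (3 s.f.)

ρ = 1.70 μΩ·cm = 1.70×10^-8 Ω·m
Section 1: A_strand = π(1.9350e-04)² = 1.176e-07 m²; R₁ = ρL/(N·A_s) = (1.70×10^-8)(7.37)/(10×1.176e-07) = 0.1065 Ω
Section 2: A = π(1.29/2 mm)² = π(6.4500e-04 m)² = 1.307e-06 m²
R₂ = (1.70×10^-8)(6.48)/(1.307e-06) = 0.08429 Ω
R = R₁ + R₂ = 0.1908 Ω
V = IR = 7.84 × 0.1908 = 1.50 V

1.50 V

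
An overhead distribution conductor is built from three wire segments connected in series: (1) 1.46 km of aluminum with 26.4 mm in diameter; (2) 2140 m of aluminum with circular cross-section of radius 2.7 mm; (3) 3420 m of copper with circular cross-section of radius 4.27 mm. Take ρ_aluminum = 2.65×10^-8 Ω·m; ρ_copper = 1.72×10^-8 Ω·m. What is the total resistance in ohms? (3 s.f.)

Seg 1: A = π(d/2)² = π(1.3200e-02 m)² = 5.474e-04 m²
R_1 = (2.65×10^-8)(1460)/(5.474e-04) = 0.07068 Ω
Seg 2: A = πr² = π(2.7000e-03 m)² = 2.290e-05 m²
R_2 = (2.65×10^-8)(2140)/(2.290e-05) = 2.476 Ω
Seg 3: A = πr² = π(4.2700e-03 m)² = 5.728e-05 m²
R_3 = (1.72×10^-8)(3420)/(5.728e-05) = 1.027 Ω
R_total = R_1 + R_2 + R_3 = 3.57 Ω

3.57 Ω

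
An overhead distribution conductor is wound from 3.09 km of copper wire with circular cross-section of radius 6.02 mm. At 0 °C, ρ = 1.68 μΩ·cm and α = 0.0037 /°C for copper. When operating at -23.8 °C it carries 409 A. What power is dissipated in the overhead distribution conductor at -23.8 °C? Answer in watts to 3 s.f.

69600 W

ρ = 1.68 μΩ·cm = 1.68×10^-8 Ω·m
A = πr² = π(6.0200e-03 m)² = 1.139e-04 m²
R₍0₎ = ρL/A = (1.68×10^-8)(3090)/(1.139e-04) = 0.456 Ω
R₍-23.8₎ = R₍0₎(1 + αΔT) = 0.456 × (1 + 0.0037×-23.8) = 0.4158 Ω
P = I²R = (409)² × 0.4158 = 69600 W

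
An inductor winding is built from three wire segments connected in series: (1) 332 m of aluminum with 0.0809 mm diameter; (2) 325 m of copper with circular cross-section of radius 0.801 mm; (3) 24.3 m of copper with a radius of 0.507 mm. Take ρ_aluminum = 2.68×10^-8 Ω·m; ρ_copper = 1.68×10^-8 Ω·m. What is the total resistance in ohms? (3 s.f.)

Seg 1: A = π(d/2)² = π(4.0450e-05 m)² = 5.140e-09 m²
R_1 = (2.68×10^-8)(332)/(5.140e-09) = 1731 Ω
Seg 2: A = πr² = π(8.0100e-04 m)² = 2.016e-06 m²
R_2 = (1.68×10^-8)(325)/(2.016e-06) = 2.709 Ω
Seg 3: A = πr² = π(5.0700e-04 m)² = 8.075e-07 m²
R_3 = (1.68×10^-8)(24.3)/(8.075e-07) = 0.5055 Ω
R_total = R_1 + R_2 + R_3 = 1730 Ω

1730 Ω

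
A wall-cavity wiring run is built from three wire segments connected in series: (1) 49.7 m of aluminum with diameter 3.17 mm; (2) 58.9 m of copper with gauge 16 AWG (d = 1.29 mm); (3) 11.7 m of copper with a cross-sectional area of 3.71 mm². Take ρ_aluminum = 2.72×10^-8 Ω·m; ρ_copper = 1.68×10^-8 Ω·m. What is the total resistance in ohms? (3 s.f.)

0.981 Ω

Seg 1: A = π(d/2)² = π(1.5850e-03 m)² = 7.892e-06 m²
R_1 = (2.72×10^-8)(49.7)/(7.892e-06) = 0.1713 Ω
Seg 2: A = π(1.29/2 mm)² = π(6.4500e-04 m)² = 1.307e-06 m²
R_2 = (1.68×10^-8)(58.9)/(1.307e-06) = 0.7571 Ω
Seg 3: A = 3.71 mm² = 3.710e-06 m²
R_3 = (1.68×10^-8)(11.7)/(3.710e-06) = 0.05298 Ω
R_total = R_1 + R_2 + R_3 = 0.981 Ω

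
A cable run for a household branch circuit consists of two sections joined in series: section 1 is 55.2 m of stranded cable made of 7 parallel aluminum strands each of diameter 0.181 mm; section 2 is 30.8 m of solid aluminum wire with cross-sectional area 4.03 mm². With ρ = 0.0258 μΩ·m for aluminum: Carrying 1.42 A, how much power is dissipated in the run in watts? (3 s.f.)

16.3 W

ρ = 0.0258 μΩ·m = 2.58×10^-8 Ω·m
Section 1: A_strand = π(9.0500e-05)² = 2.573e-08 m²; R₁ = ρL/(N·A_s) = (2.58×10^-8)(55.2)/(7×2.573e-08) = 7.907 Ω
Section 2: A = 4.03 mm² = 4.030e-06 m²
R₂ = (2.58×10^-8)(30.8)/(4.030e-06) = 0.1972 Ω
R = R₁ + R₂ = 8.104 Ω
P = I²R = (1.42)² × 8.104 = 16.3 W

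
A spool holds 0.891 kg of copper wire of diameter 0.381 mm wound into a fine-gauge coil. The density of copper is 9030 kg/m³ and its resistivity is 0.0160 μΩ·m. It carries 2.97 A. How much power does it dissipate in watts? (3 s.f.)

ρ = 0.0160 μΩ·m = 1.60×10^-8 Ω·m
A = π(d/2)² = π(1.9050e-04 m)² = 1.1401e-07 m²
L = m/(density·A) = 0.891/(9030×1.1401e-07) = 865.5 m
R = ρL/A = (1.60×10^-8)(865.5)/(1.1401e-07) = 121.5 Ω
P = I²R = (2.97)² × 121.5 = 1070 W

1070 W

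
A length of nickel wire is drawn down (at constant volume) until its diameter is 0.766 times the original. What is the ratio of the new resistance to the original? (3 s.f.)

2.90

Volume constant ⇒ L' = L/r² with r = 0.766. R' = ρL'/A' = ρ(L/r²)/(πr²d₀²/4) = R/r⁴.
Factor = 2.90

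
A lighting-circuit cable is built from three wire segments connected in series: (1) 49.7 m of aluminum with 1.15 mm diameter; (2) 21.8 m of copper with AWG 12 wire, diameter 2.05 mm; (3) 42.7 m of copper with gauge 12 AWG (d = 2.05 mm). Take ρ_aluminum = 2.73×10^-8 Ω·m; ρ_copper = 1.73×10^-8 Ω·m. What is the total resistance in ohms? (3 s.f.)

Seg 1: A = π(d/2)² = π(5.7500e-04 m)² = 1.039e-06 m²
R_1 = (2.73×10^-8)(49.7)/(1.039e-06) = 1.306 Ω
Seg 2: A = π(2.05/2 mm)² = π(1.0250e-03 m)² = 3.301e-06 m²
R_2 = (1.73×10^-8)(21.8)/(3.301e-06) = 0.1143 Ω
Seg 3: A = π(2.05/2 mm)² = π(1.0250e-03 m)² = 3.301e-06 m²
R_3 = (1.73×10^-8)(42.7)/(3.301e-06) = 0.2238 Ω
R_total = R_1 + R_2 + R_3 = 1.64 Ω

1.64 Ω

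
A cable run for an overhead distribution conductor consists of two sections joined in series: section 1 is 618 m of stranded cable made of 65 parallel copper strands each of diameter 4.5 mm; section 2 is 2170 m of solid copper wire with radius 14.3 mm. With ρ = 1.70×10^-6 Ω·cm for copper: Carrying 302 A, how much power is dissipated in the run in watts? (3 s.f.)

6160 W

ρ = 1.70×10^-6 Ω·cm = 1.70×10^-8 Ω·m
Section 1: A_strand = π(2.2500e-03)² = 1.590e-05 m²; R₁ = ρL/(N·A_s) = (1.70×10^-8)(618)/(65×1.590e-05) = 0.01016 Ω
Section 2: A = πr² = π(1.4300e-02 m)² = 6.424e-04 m²
R₂ = (1.70×10^-8)(2170)/(6.424e-04) = 0.05742 Ω
R = R₁ + R₂ = 0.06759 Ω
P = I²R = (302)² × 0.06759 = 6160 W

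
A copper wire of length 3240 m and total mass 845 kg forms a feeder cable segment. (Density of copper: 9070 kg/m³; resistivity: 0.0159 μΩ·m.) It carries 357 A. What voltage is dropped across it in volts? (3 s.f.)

ρ = 0.0159 μΩ·m = 1.59×10^-8 Ω·m
A = m/(density·L) = 845/(9070×3240) = 2.8754e-05 m²
R = ρL/A = (1.59×10^-8)(3240)/(2.8754e-05) = 1.792 Ω
V = IR = 357 × 1.792 = 640 V

640 V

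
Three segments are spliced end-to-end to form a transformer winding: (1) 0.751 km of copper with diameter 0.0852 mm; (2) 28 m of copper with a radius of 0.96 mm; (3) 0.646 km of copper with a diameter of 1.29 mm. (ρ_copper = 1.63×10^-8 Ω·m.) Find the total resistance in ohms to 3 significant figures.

2160 Ω

Seg 1: A = π(d/2)² = π(4.2600e-05 m)² = 5.701e-09 m²
R_1 = (1.63×10^-8)(751)/(5.701e-09) = 2147 Ω
Seg 2: A = πr² = π(9.6000e-04 m)² = 2.895e-06 m²
R_2 = (1.63×10^-8)(28)/(2.895e-06) = 0.1576 Ω
Seg 3: A = π(d/2)² = π(6.4500e-04 m)² = 1.307e-06 m²
R_3 = (1.63×10^-8)(646)/(1.307e-06) = 8.057 Ω
R_total = R_1 + R_2 + R_3 = 2160 Ω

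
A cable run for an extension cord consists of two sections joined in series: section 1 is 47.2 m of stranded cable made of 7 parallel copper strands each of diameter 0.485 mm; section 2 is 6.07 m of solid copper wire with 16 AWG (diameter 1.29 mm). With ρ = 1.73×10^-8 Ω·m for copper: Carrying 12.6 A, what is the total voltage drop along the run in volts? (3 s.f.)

Section 1: A_strand = π(2.4250e-04)² = 1.847e-07 m²; R₁ = ρL/(N·A_s) = (1.73×10^-8)(47.2)/(7×1.847e-07) = 0.6314 Ω
Section 2: A = π(1.29/2 mm)² = π(6.4500e-04 m)² = 1.307e-06 m²
R₂ = (1.73×10^-8)(6.07)/(1.307e-06) = 0.08035 Ω
R = R₁ + R₂ = 0.7118 Ω
V = IR = 12.6 × 0.7118 = 8.97 V

8.97 V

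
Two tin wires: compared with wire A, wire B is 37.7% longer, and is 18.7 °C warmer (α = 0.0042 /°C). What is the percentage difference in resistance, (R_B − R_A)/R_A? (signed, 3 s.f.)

R ∝ ρL/d² with ρ ∝ (1+αΔT), so R_B/R_A = (1 + 37.7/100) × (1 + 0.0042×18.7)
= 1.377 × 1.079 = 1.485
(R_B − R_A)/R_A = 1.485 − 1 = 48.5%

48.5%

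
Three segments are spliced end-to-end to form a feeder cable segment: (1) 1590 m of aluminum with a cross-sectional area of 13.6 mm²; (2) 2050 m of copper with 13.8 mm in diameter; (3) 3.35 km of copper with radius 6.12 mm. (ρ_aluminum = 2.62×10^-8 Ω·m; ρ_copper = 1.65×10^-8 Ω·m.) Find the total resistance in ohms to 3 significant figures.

Seg 1: A = 13.6 mm² = 1.360e-05 m²
R_1 = (2.62×10^-8)(1590)/(1.360e-05) = 3.063 Ω
Seg 2: A = π(d/2)² = π(6.9000e-03 m)² = 1.496e-04 m²
R_2 = (1.65×10^-8)(2050)/(1.496e-04) = 0.2261 Ω
Seg 3: A = πr² = π(6.1200e-03 m)² = 1.177e-04 m²
R_3 = (1.65×10^-8)(3350)/(1.177e-04) = 0.4698 Ω
R_total = R_1 + R_2 + R_3 = 3.76 Ω

3.76 Ω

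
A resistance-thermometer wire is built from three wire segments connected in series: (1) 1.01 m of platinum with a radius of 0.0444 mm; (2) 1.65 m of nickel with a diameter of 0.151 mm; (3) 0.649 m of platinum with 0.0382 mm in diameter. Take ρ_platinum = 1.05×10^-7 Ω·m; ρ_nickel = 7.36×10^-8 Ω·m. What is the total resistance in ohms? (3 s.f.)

83.4 Ω

Seg 1: A = πr² = π(4.4400e-05 m)² = 6.193e-09 m²
R_1 = (1.05×10^-7)(1.01)/(6.193e-09) = 17.12 Ω
Seg 2: A = π(d/2)² = π(7.5500e-05 m)² = 1.791e-08 m²
R_2 = (7.36×10^-8)(1.65)/(1.791e-08) = 6.781 Ω
Seg 3: A = π(d/2)² = π(1.9100e-05 m)² = 1.146e-09 m²
R_3 = (1.05×10^-7)(0.649)/(1.146e-09) = 59.46 Ω
R_total = R_1 + R_2 + R_3 = 83.4 Ω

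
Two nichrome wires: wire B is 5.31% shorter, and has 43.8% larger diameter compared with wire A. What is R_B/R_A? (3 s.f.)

R ∝ L/d², so R_B/R_A = (1 − 5.31/100) × (1 + 43.8/100)⁻²
= 0.9469 × 0.4836 = 0.458

0.458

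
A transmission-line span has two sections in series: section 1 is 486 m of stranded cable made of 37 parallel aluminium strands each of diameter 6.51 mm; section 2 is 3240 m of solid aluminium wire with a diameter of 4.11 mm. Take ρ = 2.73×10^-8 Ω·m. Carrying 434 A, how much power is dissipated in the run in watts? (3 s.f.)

1.26×10^6 W

Section 1: A_strand = π(3.2550e-03)² = 3.329e-05 m²; R₁ = ρL/(N·A_s) = (2.73×10^-8)(486)/(37×3.329e-05) = 0.01077 Ω
Section 2: A = π(d/2)² = π(2.0550e-03 m)² = 1.327e-05 m²
R₂ = (2.73×10^-8)(3240)/(1.327e-05) = 6.667 Ω
R = R₁ + R₂ = 6.678 Ω
P = I²R = (434)² × 6.678 = 1.26×10^6 W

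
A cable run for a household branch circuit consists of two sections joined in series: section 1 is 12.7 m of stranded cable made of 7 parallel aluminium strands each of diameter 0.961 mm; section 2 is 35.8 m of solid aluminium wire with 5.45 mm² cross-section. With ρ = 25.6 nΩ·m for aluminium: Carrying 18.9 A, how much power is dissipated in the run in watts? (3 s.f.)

82.9 W

ρ = 25.6 nΩ·m = 2.56×10^-8 Ω·m
Section 1: A_strand = π(4.8050e-04)² = 7.253e-07 m²; R₁ = ρL/(N·A_s) = (2.56×10^-8)(12.7)/(7×7.253e-07) = 0.06403 Ω
Section 2: A = 5.45 mm² = 5.450e-06 m²
R₂ = (2.56×10^-8)(35.8)/(5.450e-06) = 0.1682 Ω
R = R₁ + R₂ = 0.2322 Ω
P = I²R = (18.9)² × 0.2322 = 82.9 W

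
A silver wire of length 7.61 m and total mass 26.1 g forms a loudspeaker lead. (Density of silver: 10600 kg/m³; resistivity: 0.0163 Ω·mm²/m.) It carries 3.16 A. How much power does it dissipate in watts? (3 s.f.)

ρ = 0.0163 Ω·mm²/m = 1.63×10^-8 Ω·m
A = m/(density·L) = 0.0261/(10600×7.61) = 3.2356e-07 m²
R = ρL/A = (1.63×10^-8)(7.61)/(3.2356e-07) = 0.3834 Ω
P = I²R = (3.16)² × 0.3834 = 3.83 W

3.83 W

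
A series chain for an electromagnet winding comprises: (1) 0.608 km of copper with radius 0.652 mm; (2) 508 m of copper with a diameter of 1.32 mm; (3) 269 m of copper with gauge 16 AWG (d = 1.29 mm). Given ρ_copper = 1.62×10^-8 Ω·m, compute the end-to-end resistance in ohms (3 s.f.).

Seg 1: A = πr² = π(6.5200e-04 m)² = 1.336e-06 m²
R_1 = (1.62×10^-8)(608)/(1.336e-06) = 7.375 Ω
Seg 2: A = π(d/2)² = π(6.6000e-04 m)² = 1.368e-06 m²
R_2 = (1.62×10^-8)(508)/(1.368e-06) = 6.014 Ω
Seg 3: A = π(1.29/2 mm)² = π(6.4500e-04 m)² = 1.307e-06 m²
R_3 = (1.62×10^-8)(269)/(1.307e-06) = 3.334 Ω
R_total = R_1 + R_2 + R_3 = 16.7 Ω

16.7 Ω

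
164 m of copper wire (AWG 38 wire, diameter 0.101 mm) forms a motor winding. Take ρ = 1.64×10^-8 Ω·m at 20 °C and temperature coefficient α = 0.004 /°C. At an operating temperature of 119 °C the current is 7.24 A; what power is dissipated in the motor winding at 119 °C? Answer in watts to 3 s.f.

24600 W

A = π(0.101/2 mm)² = π(5.0500e-05 m)² = 8.012e-09 m²
R₍20₎ = ρL/A = (1.64×10^-8)(164)/(8.012e-09) = 335.7 Ω
R₍119₎ = R₍20₎(1 + αΔT) = 335.7 × (1 + 0.004×99) = 468.6 Ω
P = I²R = (7.24)² × 468.6 = 24600 W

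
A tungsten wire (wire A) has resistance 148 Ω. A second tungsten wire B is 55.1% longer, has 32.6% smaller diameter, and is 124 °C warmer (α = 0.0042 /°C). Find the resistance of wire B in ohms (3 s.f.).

R ∝ ρL/d² with ρ ∝ (1+αΔT), so R_B/R_A = (1 + 55.1/100) × (1 − 32.6/100)⁻² × (1 + 0.0042×124)
= 1.551 × 2.201 × 1.521 = 5.192
R_B = 5.192 × 148 = 768 Ω

768 Ω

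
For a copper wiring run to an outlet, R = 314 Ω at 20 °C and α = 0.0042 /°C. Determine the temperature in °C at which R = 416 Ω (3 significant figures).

R = R₀(1 + α(T − T₀)) ⇒ T = T₀ + (R/R₀ − 1)/α
T = 20 + (416/314 − 1)/0.0042 = 20 + (0.3248)/0.0042 = 97.3 °C

97.3 °C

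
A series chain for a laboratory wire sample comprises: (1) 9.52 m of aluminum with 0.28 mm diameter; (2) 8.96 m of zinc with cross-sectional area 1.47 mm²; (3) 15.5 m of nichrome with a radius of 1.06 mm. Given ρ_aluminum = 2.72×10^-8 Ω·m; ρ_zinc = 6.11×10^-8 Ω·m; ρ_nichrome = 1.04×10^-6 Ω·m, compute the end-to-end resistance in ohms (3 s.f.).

9.14 Ω

Seg 1: A = π(d/2)² = π(1.4000e-04 m)² = 6.158e-08 m²
R_1 = (2.72×10^-8)(9.52)/(6.158e-08) = 4.205 Ω
Seg 2: A = 1.47 mm² = 1.470e-06 m²
R_2 = (6.11×10^-8)(8.96)/(1.470e-06) = 0.3724 Ω
Seg 3: A = πr² = π(1.0600e-03 m)² = 3.530e-06 m²
R_3 = (1.04×10^-6)(15.5)/(3.530e-06) = 4.567 Ω
R_total = R_1 + R_2 + R_3 = 9.14 Ω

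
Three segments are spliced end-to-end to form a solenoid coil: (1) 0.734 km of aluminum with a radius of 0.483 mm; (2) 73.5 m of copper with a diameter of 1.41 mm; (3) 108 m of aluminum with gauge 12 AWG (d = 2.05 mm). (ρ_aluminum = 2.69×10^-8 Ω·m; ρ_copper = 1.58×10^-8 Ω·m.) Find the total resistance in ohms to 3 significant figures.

28.6 Ω

Seg 1: A = πr² = π(4.8300e-04 m)² = 7.329e-07 m²
R_1 = (2.69×10^-8)(734)/(7.329e-07) = 26.94 Ω
Seg 2: A = π(d/2)² = π(7.0500e-04 m)² = 1.561e-06 m²
R_2 = (1.58×10^-8)(73.5)/(1.561e-06) = 0.7437 Ω
Seg 3: A = π(2.05/2 mm)² = π(1.0250e-03 m)² = 3.301e-06 m²
R_3 = (2.69×10^-8)(108)/(3.301e-06) = 0.8802 Ω
R_total = R_1 + R_2 + R_3 = 28.6 Ω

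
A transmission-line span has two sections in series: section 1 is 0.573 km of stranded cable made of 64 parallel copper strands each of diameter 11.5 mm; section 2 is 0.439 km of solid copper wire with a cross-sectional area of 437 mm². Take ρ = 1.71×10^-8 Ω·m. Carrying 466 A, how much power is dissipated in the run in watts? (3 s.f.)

4050 W

Section 1: A_strand = π(5.7500e-03)² = 1.039e-04 m²; R₁ = ρL/(N·A_s) = (1.71×10^-8)(573)/(64×1.039e-04) = 0.001474 Ω
Section 2: A = 437 mm² = 4.370e-04 m²
R₂ = (1.71×10^-8)(439)/(4.370e-04) = 0.01718 Ω
R = R₁ + R₂ = 0.01865 Ω
P = I²R = (466)² × 0.01865 = 4050 W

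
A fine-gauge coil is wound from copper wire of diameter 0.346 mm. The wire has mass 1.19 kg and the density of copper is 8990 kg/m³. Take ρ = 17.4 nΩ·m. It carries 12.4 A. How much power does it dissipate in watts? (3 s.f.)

40100 W

ρ = 17.4 nΩ·m = 1.74×10^-8 Ω·m
A = π(d/2)² = π(1.7300e-04 m)² = 9.4025e-08 m²
L = m/(density·A) = 1.19/(8990×9.4025e-08) = 1408 m
R = ρL/A = (1.74×10^-8)(1408)/(9.4025e-08) = 260.5 Ω
P = I²R = (12.4)² × 260.5 = 40100 W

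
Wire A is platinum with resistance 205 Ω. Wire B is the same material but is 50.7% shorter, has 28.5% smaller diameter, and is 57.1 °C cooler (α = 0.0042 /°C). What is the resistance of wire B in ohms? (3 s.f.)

R ∝ ρL/d² with ρ ∝ (1+αΔT), so R_B/R_A = (1 − 50.7/100) × (1 − 28.5/100)⁻² × (1 − 0.0042×57.1)
= 0.493 × 1.956 × 0.7602 = 0.7331
R_B = 0.7331 × 205 = 150 Ω

150 Ω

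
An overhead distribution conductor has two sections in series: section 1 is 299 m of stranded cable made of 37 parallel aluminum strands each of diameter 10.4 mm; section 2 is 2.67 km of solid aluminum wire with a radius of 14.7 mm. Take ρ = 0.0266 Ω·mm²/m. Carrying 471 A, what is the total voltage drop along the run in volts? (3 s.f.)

50.5 V

ρ = 0.0266 Ω·mm²/m = 2.66×10^-8 Ω·m
Section 1: A_strand = π(5.2000e-03)² = 8.495e-05 m²; R₁ = ρL/(N·A_s) = (2.66×10^-8)(299)/(37×8.495e-05) = 0.00253 Ω
Section 2: A = πr² = π(1.4700e-02 m)² = 6.789e-04 m²
R₂ = (2.66×10^-8)(2670)/(6.789e-04) = 0.1046 Ω
R = R₁ + R₂ = 0.1071 Ω
V = IR = 471 × 0.1071 = 50.5 V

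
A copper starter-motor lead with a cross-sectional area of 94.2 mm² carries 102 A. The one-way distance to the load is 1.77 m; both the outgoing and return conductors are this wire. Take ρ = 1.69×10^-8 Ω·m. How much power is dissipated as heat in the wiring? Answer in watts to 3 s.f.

A = 94.2 mm² = 9.420e-05 m²
Total conductor length (both ways) L = 2 × 1.77 = 3.54 m
R = ρL/A = (1.69×10^-8)(3.54)/(9.420e-05) = 6.351×10^-4 Ω
P = I²R = (102)² × 6.351×10^-4 = 6.61 W

6.61 W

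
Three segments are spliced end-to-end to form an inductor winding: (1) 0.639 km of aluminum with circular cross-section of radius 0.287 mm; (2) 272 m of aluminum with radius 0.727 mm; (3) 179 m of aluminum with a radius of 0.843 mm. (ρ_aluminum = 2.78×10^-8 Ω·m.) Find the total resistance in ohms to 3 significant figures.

Seg 1: A = πr² = π(2.8700e-04 m)² = 2.588e-07 m²
R_1 = (2.78×10^-8)(639)/(2.588e-07) = 68.65 Ω
Seg 2: A = πr² = π(7.2700e-04 m)² = 1.660e-06 m²
R_2 = (2.78×10^-8)(272)/(1.660e-06) = 4.554 Ω
Seg 3: A = πr² = π(8.4300e-04 m)² = 2.233e-06 m²
R_3 = (2.78×10^-8)(179)/(2.233e-06) = 2.229 Ω
R_total = R_1 + R_2 + R_3 = 75.4 Ω

75.4 Ω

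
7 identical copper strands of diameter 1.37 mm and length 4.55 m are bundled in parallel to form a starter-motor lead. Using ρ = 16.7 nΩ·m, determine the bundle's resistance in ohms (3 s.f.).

ρ = 16.7 nΩ·m = 1.67×10^-8 Ω·m
A_strand = π(6.8500e-04 m)² = 1.474e-06 m²
R_strand = ρL/A = (1.67×10^-8)(4.55)/(1.474e-06) = 0.05155 Ω
R_total = R_strand/N = 0.05155/7 = 0.00736 Ω

0.00736 Ω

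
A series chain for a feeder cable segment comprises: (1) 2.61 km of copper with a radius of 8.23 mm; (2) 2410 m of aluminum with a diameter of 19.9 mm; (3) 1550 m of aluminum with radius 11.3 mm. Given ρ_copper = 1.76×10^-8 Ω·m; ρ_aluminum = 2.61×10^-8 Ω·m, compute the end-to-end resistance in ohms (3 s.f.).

Seg 1: A = πr² = π(8.2300e-03 m)² = 2.128e-04 m²
R_1 = (1.76×10^-8)(2610)/(2.128e-04) = 0.2159 Ω
Seg 2: A = π(d/2)² = π(9.9500e-03 m)² = 3.110e-04 m²
R_2 = (2.61×10^-8)(2410)/(3.110e-04) = 0.2022 Ω
Seg 3: A = πr² = π(1.1300e-02 m)² = 4.011e-04 m²
R_3 = (2.61×10^-8)(1550)/(4.011e-04) = 0.1008 Ω
R_total = R_1 + R_2 + R_3 = 0.519 Ω

0.519 Ω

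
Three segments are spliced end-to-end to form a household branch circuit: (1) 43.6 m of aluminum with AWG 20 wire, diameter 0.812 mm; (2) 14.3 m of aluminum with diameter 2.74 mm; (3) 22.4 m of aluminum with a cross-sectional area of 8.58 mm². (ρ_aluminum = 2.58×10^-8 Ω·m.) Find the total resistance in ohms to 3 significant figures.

2.30 Ω

Seg 1: A = π(0.812/2 mm)² = π(4.0600e-04 m)² = 5.178e-07 m²
R_1 = (2.58×10^-8)(43.6)/(5.178e-07) = 2.172 Ω
Seg 2: A = π(d/2)² = π(1.3700e-03 m)² = 5.896e-06 m²
R_2 = (2.58×10^-8)(14.3)/(5.896e-06) = 0.06257 Ω
Seg 3: A = 8.58 mm² = 8.580e-06 m²
R_3 = (2.58×10^-8)(22.4)/(8.580e-06) = 0.06736 Ω
R_total = R_1 + R_2 + R_3 = 2.30 Ω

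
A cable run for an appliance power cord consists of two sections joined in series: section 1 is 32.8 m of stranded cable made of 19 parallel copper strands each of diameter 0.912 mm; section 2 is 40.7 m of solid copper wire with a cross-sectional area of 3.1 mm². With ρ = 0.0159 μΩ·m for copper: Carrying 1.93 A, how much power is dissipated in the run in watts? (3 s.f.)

0.934 W

ρ = 0.0159 μΩ·m = 1.59×10^-8 Ω·m
Section 1: A_strand = π(4.5600e-04)² = 6.533e-07 m²; R₁ = ρL/(N·A_s) = (1.59×10^-8)(32.8)/(19×6.533e-07) = 0.04202 Ω
Section 2: A = 3.1 mm² = 3.100e-06 m²
R₂ = (1.59×10^-8)(40.7)/(3.100e-06) = 0.2088 Ω
R = R₁ + R₂ = 0.2508 Ω
P = I²R = (1.93)² × 0.2508 = 0.934 W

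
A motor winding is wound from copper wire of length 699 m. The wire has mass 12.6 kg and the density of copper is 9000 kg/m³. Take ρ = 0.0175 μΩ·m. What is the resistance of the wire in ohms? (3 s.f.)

6.11 Ω

ρ = 0.0175 μΩ·m = 1.75×10^-8 Ω·m
A = m/(density·L) = 12.6/(9000×699) = 2.0029e-06 m²
R = ρL/A = (1.75×10^-8)(699)/(2.0029e-06) = 6.11 Ω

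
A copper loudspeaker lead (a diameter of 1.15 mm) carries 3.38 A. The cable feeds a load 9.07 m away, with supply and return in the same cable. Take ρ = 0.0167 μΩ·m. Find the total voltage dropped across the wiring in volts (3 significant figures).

ρ = 0.0167 μΩ·m = 1.67×10^-8 Ω·m
A = π(d/2)² = π(5.7500e-04 m)² = 1.039e-06 m²
Total conductor length (both ways) L = 2 × 9.07 = 18.14 m
R = ρL/A = (1.67×10^-8)(18.14)/(1.039e-06) = 0.2917 Ω
V = IR = 3.38 × 0.2917 = 0.986 V

0.986 V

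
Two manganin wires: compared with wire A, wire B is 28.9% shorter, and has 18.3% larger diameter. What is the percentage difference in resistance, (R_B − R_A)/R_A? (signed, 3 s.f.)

R ∝ L/d², so R_B/R_A = (1 − 28.9/100) × (1 + 18.3/100)⁻²
= 0.711 × 0.7146 = 0.508
(R_B − R_A)/R_A = 0.508 − 1 = -49.2%

-49.2%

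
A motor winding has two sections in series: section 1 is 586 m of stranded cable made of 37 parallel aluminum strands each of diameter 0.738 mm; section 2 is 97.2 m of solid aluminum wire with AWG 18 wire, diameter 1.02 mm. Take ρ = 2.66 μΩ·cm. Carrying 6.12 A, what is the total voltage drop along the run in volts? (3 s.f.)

25.4 V

ρ = 2.66 μΩ·cm = 2.66×10^-8 Ω·m
Section 1: A_strand = π(3.6900e-04)² = 4.278e-07 m²; R₁ = ρL/(N·A_s) = (2.66×10^-8)(586)/(37×4.278e-07) = 0.9849 Ω
Section 2: A = π(1.02/2 mm)² = π(5.1000e-04 m)² = 8.171e-07 m²
R₂ = (2.66×10^-8)(97.2)/(8.171e-07) = 3.164 Ω
R = R₁ + R₂ = 4.149 Ω
V = IR = 6.12 × 4.149 = 25.4 V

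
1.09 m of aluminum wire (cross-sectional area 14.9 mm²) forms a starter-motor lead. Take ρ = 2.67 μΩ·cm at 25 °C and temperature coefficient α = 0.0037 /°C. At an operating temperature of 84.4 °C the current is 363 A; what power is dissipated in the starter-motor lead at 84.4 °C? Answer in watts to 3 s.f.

314 W

ρ = 2.67 μΩ·cm = 2.67×10^-8 Ω·m
A = 14.9 mm² = 1.490e-05 m²
R₍25₎ = ρL/A = (2.67×10^-8)(1.09)/(1.490e-05) = 0.001953 Ω
R₍84.4₎ = R₍25₎(1 + αΔT) = 0.001953 × (1 + 0.0037×59.4) = 0.002383 Ω
P = I²R = (363)² × 0.002383 = 314 W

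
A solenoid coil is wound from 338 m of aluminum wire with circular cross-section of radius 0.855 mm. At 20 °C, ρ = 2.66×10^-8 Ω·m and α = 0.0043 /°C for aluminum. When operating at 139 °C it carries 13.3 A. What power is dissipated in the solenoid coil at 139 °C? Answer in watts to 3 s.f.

1050 W

A = πr² = π(8.5500e-04 m)² = 2.297e-06 m²
R₍20₎ = ρL/A = (2.66×10^-8)(338)/(2.297e-06) = 3.915 Ω
R₍139₎ = R₍20₎(1 + αΔT) = 3.915 × (1 + 0.0043×119) = 5.918 Ω
P = I²R = (13.3)² × 5.918 = 1050 W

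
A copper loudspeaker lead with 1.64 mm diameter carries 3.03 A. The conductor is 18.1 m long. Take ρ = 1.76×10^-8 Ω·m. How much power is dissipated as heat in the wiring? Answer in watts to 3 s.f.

A = π(d/2)² = π(8.2000e-04 m)² = 2.112e-06 m²
R = ρL/A = (1.76×10^-8)(18.1)/(2.112e-06) = 0.1508 Ω
P = I²R = (3.03)² × 0.1508 = 1.38 W

1.38 W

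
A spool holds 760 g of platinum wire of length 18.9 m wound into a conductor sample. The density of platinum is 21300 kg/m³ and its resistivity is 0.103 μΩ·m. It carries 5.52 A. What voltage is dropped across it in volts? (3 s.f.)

ρ = 0.103 μΩ·m = 1.03×10^-7 Ω·m
A = m/(density·L) = 0.76/(21300×18.9) = 1.8879e-06 m²
R = ρL/A = (1.03×10^-7)(18.9)/(1.8879e-06) = 1.031 Ω
V = IR = 5.52 × 1.031 = 5.69 V

5.69 V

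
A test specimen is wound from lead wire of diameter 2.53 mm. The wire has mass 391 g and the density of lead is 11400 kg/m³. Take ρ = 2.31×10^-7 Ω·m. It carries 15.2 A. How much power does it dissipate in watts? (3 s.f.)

72.4 W

A = π(d/2)² = π(1.2650e-03 m)² = 5.0273e-06 m²
L = m/(density·A) = 0.391/(11400×5.0273e-06) = 6.822 m
R = ρL/A = (2.31×10^-7)(6.822)/(5.0273e-06) = 0.3135 Ω
P = I²R = (15.2)² × 0.3135 = 72.4 W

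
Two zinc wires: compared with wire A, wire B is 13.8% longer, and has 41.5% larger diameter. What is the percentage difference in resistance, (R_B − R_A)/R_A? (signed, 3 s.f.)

R ∝ L/d², so R_B/R_A = (1 + 13.8/100) × (1 + 41.5/100)⁻²
= 1.138 × 0.4994 = 0.5684
(R_B − R_A)/R_A = 0.5684 − 1 = -43.2%

-43.2%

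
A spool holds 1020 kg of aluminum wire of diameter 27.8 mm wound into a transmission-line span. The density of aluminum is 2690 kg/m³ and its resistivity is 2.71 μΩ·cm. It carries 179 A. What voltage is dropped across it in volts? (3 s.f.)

ρ = 2.71 μΩ·cm = 2.71×10^-8 Ω·m
A = π(d/2)² = π(1.3900e-02 m)² = 6.0699e-04 m²
L = m/(density·A) = 1020/(2690×6.0699e-04) = 624.7 m
R = ρL/A = (2.71×10^-8)(624.7)/(6.0699e-04) = 0.02789 Ω
V = IR = 179 × 0.02789 = 4.99 V

4.99 V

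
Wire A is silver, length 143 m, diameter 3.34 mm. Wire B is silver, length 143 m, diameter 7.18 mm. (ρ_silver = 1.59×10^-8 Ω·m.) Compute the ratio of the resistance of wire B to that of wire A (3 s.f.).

0.216

R ∝ ρL/d², so R_B/R_A = (d_A/d_B)²
= (3.34/7.18)² = 0.216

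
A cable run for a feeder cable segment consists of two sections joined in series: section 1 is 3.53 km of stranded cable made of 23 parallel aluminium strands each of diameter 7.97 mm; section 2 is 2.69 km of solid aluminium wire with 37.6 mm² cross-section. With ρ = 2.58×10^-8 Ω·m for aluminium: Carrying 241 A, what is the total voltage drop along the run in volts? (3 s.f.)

464 V

Section 1: A_strand = π(3.9850e-03)² = 4.989e-05 m²; R₁ = ρL/(N·A_s) = (2.58×10^-8)(3530)/(23×4.989e-05) = 0.07937 Ω
Section 2: A = 37.6 mm² = 3.760e-05 m²
R₂ = (2.58×10^-8)(2690)/(3.760e-05) = 1.846 Ω
R = R₁ + R₂ = 1.925 Ω
V = IR = 241 × 1.925 = 464 V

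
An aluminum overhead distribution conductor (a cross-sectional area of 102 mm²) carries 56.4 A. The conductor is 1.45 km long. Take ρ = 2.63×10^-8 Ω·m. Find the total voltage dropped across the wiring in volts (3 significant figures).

A = 102 mm² = 1.020e-04 m²
R = ρL/A = (2.63×10^-8)(1450)/(1.020e-04) = 0.3739 Ω
V = IR = 56.4 × 0.3739 = 21.1 V

21.1 V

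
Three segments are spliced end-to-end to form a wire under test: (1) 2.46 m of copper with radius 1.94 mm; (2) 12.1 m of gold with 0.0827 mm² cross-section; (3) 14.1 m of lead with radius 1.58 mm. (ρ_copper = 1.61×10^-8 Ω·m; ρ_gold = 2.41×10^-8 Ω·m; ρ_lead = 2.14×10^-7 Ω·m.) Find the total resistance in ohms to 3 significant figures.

Seg 1: A = πr² = π(1.9400e-03 m)² = 1.182e-05 m²
R_1 = (1.61×10^-8)(2.46)/(1.182e-05) = 0.00335 Ω
Seg 2: A = 0.0827 mm² = 8.270e-08 m²
R_2 = (2.41×10^-8)(12.1)/(8.270e-08) = 3.526 Ω
Seg 3: A = πr² = π(1.5800e-03 m)² = 7.843e-06 m²
R_3 = (2.14×10^-7)(14.1)/(7.843e-06) = 0.3847 Ω
R_total = R_1 + R_2 + R_3 = 3.91 Ω

3.91 Ω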